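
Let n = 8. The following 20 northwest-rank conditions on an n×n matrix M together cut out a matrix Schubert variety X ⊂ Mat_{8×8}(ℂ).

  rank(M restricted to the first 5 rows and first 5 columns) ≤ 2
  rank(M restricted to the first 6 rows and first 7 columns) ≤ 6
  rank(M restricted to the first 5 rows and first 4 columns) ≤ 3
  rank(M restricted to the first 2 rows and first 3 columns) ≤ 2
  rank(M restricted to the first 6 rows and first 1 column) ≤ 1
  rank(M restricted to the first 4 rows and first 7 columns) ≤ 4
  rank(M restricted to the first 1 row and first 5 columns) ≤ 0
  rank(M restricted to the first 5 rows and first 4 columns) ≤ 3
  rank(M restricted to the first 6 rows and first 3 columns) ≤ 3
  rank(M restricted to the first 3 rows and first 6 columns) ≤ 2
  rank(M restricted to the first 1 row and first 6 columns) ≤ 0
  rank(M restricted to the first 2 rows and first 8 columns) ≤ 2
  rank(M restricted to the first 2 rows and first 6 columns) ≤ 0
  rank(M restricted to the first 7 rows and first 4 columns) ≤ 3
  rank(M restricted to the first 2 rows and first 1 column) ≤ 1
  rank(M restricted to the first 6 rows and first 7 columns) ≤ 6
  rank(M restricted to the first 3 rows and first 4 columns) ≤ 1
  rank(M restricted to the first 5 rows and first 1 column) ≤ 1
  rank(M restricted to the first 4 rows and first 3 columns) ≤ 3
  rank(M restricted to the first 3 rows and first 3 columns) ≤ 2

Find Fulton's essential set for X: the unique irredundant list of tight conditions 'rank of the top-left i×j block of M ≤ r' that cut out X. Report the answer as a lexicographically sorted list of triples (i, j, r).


The tightest implied rank at each (i,j), from the 20 conditions:

  R[1]: 0, 0, 0, 0, 0, 0, 1, 1
  R[2]: 0, 0, 0, 0, 0, 0, 1, 2
  R[3]: 1, 1, 1, 1, 1, 1, 2, 3
  R[4]: 1, 2, 2, 2, 2, 2, 3, 4
  R[5]: 1, 2, 2, 2, 2, 3, 4, 5
  R[6]: 1, 2, 3, 3, 3, 4, 5, 6
  R[7]: 1, 2, 3, 3, 4, 5, 6, 7
  R[8]: 1, 2, 3, 4, 5, 6, 7, 8

reading off 1-entries of Δ²R: w = (7, 8, 1, 2, 6, 3, 5, 4).

3 SE-corners of the 16-cell Rothe diagram give Ess(w):

[(2, 6, 0), (5, 5, 2), (7, 4, 3)]


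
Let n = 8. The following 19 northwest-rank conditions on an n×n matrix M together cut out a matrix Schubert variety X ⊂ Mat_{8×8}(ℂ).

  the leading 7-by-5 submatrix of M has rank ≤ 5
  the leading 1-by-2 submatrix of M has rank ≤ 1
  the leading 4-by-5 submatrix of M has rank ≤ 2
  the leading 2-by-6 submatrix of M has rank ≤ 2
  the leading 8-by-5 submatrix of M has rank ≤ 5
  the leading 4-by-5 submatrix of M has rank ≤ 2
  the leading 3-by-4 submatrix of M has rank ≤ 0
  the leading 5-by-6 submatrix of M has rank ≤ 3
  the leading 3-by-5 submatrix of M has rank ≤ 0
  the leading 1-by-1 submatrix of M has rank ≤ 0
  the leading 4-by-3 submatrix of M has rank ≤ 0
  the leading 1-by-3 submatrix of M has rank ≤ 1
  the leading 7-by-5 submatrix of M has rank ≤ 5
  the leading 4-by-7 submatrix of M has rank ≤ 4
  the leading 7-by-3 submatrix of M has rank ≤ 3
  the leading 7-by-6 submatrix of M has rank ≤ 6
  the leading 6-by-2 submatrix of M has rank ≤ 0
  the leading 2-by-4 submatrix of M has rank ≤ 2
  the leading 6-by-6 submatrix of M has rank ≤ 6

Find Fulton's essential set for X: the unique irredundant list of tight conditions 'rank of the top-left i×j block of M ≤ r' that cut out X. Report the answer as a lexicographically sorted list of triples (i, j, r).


Recovering R(i,j) via the rank-extension bound from the 19 conditions:

  i=1: 0, 0, 0, 0, 0, 1, 1, 1
  i=2: 0, 0, 0, 0, 0, 1, 2, 2
  i=3: 0, 0, 0, 0, 0, 1, 2, 3
  i=4: 0, 0, 0, 1, 1, 2, 3, 4
  i=5: 0, 0, 1, 2, 2, 3, 4, 5
  i=6: 0, 0, 1, 2, 3, 4, 5, 6
  i=7: 1, 1, 2, 3, 4, 5, 6, 7
  i=8: 1, 2, 3, 4, 5, 6, 7, 8

second differences of R give the permutation w = (6, 7, 8, 4, 3, 5, 1, 2).

|D(w)|=22, |Ess(w)|=3:

[(3, 5, 0), (4, 3, 0), (6, 2, 0)]


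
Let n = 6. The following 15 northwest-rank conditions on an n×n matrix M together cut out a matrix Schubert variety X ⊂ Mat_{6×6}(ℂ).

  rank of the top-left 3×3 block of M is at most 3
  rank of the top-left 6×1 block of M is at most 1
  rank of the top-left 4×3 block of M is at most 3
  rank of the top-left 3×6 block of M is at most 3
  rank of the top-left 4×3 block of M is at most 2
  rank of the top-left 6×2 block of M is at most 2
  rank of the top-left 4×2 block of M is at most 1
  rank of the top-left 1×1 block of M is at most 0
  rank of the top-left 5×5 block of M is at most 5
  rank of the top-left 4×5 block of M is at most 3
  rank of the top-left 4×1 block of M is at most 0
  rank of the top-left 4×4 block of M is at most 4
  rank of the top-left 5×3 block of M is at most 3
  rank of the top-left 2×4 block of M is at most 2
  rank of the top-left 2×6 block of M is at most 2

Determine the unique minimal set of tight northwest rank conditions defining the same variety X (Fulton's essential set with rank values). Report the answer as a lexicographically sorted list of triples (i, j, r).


Rank table r_w(6×6) implied by the 15 constraints:

  0 | 1 | 1 | 1 | 1 | 1
  0 | 1 | 2 | 2 | 2 | 2
  0 | 1 | 2 | 3 | 3 | 3
  0 | 1 | 2 | 3 | 3 | 4
  1 | 2 | 3 | 4 | 4 | 5
  1 | 2 | 3 | 4 | 5 | 6

reading off 1-entries of Δ²R: w = (2, 3, 4, 6, 1, 5).

Rothe diagram D(w) (5 cells), 2 SE-corners (essential conditions):

[(4, 1, 0), (4, 5, 3)]


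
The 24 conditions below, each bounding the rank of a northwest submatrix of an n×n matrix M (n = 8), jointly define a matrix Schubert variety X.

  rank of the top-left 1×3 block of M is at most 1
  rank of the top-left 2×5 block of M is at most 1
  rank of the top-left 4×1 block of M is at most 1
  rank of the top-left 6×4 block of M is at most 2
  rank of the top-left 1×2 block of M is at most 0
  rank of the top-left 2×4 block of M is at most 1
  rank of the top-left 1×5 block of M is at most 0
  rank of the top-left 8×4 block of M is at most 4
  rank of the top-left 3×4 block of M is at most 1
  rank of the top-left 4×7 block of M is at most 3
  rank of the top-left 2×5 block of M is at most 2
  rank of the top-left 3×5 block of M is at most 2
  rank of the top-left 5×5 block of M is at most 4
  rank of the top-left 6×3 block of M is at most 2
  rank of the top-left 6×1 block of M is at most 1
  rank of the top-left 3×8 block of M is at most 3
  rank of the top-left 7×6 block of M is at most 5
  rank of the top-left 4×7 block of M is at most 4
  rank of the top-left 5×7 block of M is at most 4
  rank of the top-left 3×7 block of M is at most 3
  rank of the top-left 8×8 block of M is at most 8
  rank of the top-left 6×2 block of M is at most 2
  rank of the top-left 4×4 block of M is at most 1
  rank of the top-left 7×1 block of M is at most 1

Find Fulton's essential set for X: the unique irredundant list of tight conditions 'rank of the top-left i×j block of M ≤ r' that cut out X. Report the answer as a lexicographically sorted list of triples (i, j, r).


Propagating the 24 rank bounds to every northwest block:

  row 1: 0, 0, 0, 0, 0, 1, 1, 1
  row 2: 1, 1, 1, 1, 1, 2, 2, 2
  row 3: 1, 1, 1, 1, 2, 3, 3, 3
  row 4: 1, 1, 1, 1, 2, 3, 3, 4
  row 5: 1, 2, 2, 2, 3, 4, 4, 5
  row 6: 1, 2, 2, 2, 3, 4, 5, 6
  row 7: 1, 2, 3, 3, 4, 5, 6, 7
  row 8: 1, 2, 3, 4, 5, 6, 7, 8

giving w = (6, 1, 5, 8, 2, 7, 3, 4) via Δ²R.

D(w) has 14 cells with 4 SE-corners; essential set:

[(1, 5, 0), (4, 4, 1), (4, 7, 3), (6, 4, 2)]


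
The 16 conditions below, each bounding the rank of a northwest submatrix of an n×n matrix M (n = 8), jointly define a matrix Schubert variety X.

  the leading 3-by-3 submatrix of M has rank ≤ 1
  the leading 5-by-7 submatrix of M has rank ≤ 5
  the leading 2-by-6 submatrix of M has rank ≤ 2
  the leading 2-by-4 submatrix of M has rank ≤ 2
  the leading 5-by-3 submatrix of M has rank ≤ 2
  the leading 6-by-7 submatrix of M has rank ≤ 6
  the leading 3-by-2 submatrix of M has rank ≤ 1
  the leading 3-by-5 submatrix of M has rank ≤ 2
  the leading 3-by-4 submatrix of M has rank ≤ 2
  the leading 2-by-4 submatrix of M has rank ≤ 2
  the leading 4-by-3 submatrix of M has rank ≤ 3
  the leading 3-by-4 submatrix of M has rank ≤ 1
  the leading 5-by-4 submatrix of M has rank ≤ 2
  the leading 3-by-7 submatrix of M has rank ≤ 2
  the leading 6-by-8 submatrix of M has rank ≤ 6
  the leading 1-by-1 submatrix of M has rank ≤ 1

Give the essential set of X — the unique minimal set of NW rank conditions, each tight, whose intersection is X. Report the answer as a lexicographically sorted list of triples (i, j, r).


The tightest implied rank at each (i,j), from the 16 conditions:

  R[1]: 1 | 1 | 1 | 1 | 1 | 1 | 1 | 1
  R[2]: 1 | 1 | 1 | 1 | 2 | 2 | 2 | 2
  R[3]: 1 | 1 | 1 | 1 | 2 | 2 | 2 | 3
  R[4]: 1 | 2 | 2 | 2 | 3 | 3 | 3 | 4
  R[5]: 1 | 2 | 2 | 2 | 3 | 4 | 4 | 5
  R[6]: 1 | 2 | 3 | 3 | 4 | 5 | 5 | 6
  R[7]: 1 | 2 | 3 | 4 | 5 | 6 | 6 | 7
  R[8]: 1 | 2 | 3 | 4 | 5 | 6 | 7 | 8

giving w = (1, 5, 8, 2, 6, 3, 4, 7) via Δ²R.

|D(w)|=10, |Ess(w)|=3:

[(3, 4, 1), (3, 7, 2), (5, 4, 2)]


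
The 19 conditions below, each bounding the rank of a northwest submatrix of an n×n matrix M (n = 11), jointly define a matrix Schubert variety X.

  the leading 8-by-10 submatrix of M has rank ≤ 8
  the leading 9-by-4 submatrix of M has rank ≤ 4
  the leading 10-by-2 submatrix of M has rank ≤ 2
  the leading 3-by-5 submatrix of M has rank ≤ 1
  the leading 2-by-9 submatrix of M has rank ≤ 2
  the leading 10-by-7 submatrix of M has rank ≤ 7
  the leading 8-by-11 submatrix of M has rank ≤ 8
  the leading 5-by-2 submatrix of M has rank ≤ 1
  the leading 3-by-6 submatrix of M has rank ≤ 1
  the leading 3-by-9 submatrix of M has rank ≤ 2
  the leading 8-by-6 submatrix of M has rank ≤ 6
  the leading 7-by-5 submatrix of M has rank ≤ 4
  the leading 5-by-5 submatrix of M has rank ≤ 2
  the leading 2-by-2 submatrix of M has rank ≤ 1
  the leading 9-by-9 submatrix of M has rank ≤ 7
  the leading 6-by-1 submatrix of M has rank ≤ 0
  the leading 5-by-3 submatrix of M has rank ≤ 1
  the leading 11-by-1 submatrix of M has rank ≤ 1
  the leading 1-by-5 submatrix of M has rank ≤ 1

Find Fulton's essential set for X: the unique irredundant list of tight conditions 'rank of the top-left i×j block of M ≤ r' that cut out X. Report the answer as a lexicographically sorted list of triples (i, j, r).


Rank table r_w(11×11) implied by the 19 constraints:

  i=1: 0  1  1  1  1  1  1  1  1  1  1
  i=2: 0  1  1  1  1  1  2  2  2  2  2
  i=3: 0  1  1  1  1  1  2  2  2  3  3
  i=4: 0  1  1  2  2  2  3  3  3  4  4
  i=5: 0  1  1  2  2  3  4  4  4  5  5
  i=6: 0  1  2  3  3  4  5  5  5  6  6
  i=7: 1  2  3  4  4  5  6  6  6  7  7
  i=8: 1  2  3  4  5  6  7  7  7  8  8
  i=9: 1  2  3  4  5  6  7  7  7  8  9
  i=10: 1  2  3  4  5  6  7  8  8  9  10
  i=11: 1  2  3  4  5  6  7  8  9  10  11

so w = (2, 7, 10, 4, 6, 3, 1, 5, 11, 8, 9).

ℓ(w)=21; the 6 essential cells (i,j,r):

[(3, 6, 1), (3, 9, 2), (5, 3, 1), (5, 5, 2), (6, 1, 0), (9, 9, 7)]


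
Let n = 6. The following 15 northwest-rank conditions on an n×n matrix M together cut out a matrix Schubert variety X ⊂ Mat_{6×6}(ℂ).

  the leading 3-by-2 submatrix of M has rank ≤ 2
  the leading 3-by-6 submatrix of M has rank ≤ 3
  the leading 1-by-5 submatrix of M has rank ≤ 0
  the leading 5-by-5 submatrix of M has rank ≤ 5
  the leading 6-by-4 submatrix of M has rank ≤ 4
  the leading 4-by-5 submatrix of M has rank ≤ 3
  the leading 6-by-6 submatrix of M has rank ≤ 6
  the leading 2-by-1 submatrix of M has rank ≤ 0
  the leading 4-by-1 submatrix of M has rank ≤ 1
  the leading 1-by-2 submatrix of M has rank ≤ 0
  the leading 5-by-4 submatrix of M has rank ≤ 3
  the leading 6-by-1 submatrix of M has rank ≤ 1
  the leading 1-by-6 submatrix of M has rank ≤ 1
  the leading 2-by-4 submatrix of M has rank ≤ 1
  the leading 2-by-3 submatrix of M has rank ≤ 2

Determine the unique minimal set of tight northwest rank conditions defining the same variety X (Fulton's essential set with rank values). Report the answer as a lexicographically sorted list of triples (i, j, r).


Reconstructing r_w from the 15 given conditions:

  i=1: 0 0 0 0 0 1
  i=2: 0 1 1 1 1 2
  i=3: 1 2 2 2 2 3
  i=4: 1 2 3 3 3 4
  i=5: 1 2 3 3 4 5
  i=6: 1 2 3 4 5 6

hence w(1..6) = (6, 2, 1, 3, 5, 4).

D(w) has 7 cells with 3 SE-corners; essential set:

[(1, 5, 0), (2, 1, 0), (5, 4, 3)]


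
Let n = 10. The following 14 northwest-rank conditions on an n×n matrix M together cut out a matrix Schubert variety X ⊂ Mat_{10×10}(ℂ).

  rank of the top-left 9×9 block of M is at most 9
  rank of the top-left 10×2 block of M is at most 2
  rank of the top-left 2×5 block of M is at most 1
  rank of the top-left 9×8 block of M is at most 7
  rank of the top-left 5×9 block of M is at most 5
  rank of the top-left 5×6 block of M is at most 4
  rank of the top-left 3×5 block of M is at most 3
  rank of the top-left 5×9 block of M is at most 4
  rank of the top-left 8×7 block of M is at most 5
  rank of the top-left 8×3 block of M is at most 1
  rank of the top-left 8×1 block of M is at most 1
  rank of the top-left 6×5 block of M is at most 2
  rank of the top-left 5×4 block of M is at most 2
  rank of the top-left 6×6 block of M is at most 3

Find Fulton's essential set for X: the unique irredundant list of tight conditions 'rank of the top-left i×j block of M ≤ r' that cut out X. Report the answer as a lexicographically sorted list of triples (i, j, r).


Recovering R(i,j) via the rank-extension bound from the 14 conditions:

  R[1]: 1 | 1 | 1 | 1 | 1 | 1 | 1 | 1 | 1 | 1
  R[2]: 1 | 1 | 1 | 1 | 1 | 2 | 2 | 2 | 2 | 2
  R[3]: 1 | 1 | 1 | 2 | 2 | 3 | 3 | 3 | 3 | 3
  R[4]: 1 | 1 | 1 | 2 | 2 | 3 | 4 | 4 | 4 | 4
  R[5]: 1 | 1 | 1 | 2 | 2 | 3 | 4 | 4 | 4 | 5
  R[6]: 1 | 1 | 1 | 2 | 2 | 3 | 4 | 5 | 5 | 6
  R[7]: 1 | 1 | 1 | 2 | 3 | 4 | 5 | 6 | 6 | 7
  R[8]: 1 | 1 | 1 | 2 | 3 | 4 | 5 | 6 | 7 | 8
  R[9]: 1 | 2 | 2 | 3 | 4 | 5 | 6 | 7 | 8 | 9
  R[10]: 1 | 2 | 3 | 4 | 5 | 6 | 7 | 8 | 9 | 10

giving w = (1, 6, 4, 7, 10, 8, 5, 9, 2, 3) via Δ²R.

D(w) has 21 cells with 4 SE-corners; essential set:

[(2, 5, 1), (5, 9, 4), (6, 5, 2), (8, 3, 1)]


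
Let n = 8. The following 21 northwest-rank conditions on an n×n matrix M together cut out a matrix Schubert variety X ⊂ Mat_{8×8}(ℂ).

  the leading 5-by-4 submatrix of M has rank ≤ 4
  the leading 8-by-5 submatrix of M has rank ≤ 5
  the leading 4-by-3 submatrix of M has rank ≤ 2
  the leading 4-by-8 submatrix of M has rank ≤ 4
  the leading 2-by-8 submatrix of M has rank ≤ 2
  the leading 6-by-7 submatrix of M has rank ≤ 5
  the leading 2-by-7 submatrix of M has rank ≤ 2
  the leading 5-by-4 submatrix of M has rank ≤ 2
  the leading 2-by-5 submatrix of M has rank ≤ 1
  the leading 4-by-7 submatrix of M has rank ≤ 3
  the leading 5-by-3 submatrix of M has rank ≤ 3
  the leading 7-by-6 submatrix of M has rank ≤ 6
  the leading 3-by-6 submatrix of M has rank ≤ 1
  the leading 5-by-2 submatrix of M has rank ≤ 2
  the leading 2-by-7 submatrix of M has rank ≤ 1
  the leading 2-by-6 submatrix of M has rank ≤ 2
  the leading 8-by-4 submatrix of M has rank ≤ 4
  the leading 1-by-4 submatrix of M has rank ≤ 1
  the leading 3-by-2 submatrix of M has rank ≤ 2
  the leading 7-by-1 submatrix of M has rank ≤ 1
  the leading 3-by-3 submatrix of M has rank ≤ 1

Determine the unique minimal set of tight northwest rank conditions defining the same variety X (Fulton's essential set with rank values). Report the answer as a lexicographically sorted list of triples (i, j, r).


Reconstructing r_w from the 21 given conditions:

  row 1: 1 | 1 | 1 | 1 | 1 | 1 | 1 | 1
  row 2: 1 | 1 | 1 | 1 | 1 | 1 | 1 | 2
  row 3: 1 | 1 | 1 | 1 | 1 | 1 | 2 | 3
  row 4: 1 | 2 | 2 | 2 | 2 | 2 | 3 | 4
  row 5: 1 | 2 | 2 | 2 | 3 | 3 | 4 | 5
  row 6: 1 | 2 | 3 | 3 | 4 | 4 | 5 | 6
  row 7: 1 | 2 | 3 | 4 | 5 | 5 | 6 | 7
  row 8: 1 | 2 | 3 | 4 | 5 | 6 | 7 | 8

so w = (1, 8, 7, 2, 5, 3, 4, 6).

ℓ(w)=13; the 3 essential cells (i,j,r):

[(2, 7, 1), (3, 6, 1), (5, 4, 2)]


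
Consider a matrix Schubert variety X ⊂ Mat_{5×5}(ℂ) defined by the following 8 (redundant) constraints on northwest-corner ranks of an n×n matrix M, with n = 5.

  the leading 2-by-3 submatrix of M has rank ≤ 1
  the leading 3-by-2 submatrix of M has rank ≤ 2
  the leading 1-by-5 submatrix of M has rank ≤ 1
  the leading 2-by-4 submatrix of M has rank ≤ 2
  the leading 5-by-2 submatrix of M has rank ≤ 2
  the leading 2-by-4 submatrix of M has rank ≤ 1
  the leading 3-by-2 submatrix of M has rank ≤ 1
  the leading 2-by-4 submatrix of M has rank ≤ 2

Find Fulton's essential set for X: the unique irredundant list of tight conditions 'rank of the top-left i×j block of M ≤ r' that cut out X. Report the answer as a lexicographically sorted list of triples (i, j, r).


Rank table r_w(5×5) implied by the 8 constraints:

  i=1: 1 1 1 1 1
  i=2: 1 1 1 1 2
  i=3: 1 1 2 2 3
  i=4: 1 2 3 3 4
  i=5: 1 2 3 4 5

so w = (1, 5, 3, 2, 4).

Fulton essential set (2 of the 4 Rothe cells):

[(2, 4, 1), (3, 2, 1)]


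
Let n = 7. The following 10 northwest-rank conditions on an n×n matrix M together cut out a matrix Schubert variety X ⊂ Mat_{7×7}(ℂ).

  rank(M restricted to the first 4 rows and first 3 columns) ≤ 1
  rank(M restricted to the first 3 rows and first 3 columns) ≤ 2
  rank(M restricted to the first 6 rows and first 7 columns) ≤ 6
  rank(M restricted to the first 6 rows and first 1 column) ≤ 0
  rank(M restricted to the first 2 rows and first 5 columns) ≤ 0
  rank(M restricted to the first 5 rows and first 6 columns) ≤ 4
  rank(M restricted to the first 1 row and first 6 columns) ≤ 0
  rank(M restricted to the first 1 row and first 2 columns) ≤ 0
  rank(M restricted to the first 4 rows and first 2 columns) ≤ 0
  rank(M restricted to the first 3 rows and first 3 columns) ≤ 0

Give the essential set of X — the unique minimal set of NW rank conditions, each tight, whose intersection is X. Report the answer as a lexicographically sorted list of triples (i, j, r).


Rank table r_w(7×7) implied by the 10 constraints:

  i=1: 0  0  0  0  0  0  1
  i=2: 0  0  0  0  0  1  2
  i=3: 0  0  0  1  1  2  3
  i=4: 0  0  1  2  2  3  4
  i=5: 0  1  2  3  3  4  5
  i=6: 0  1  2  3  4  5  6
  i=7: 1  2  3  4  5  6  7

the unique w with this rank table is (7, 6, 4, 3, 2, 5, 1).

ℓ(w)=18; the 5 essential cells (i,j,r):

[(1, 6, 0), (2, 5, 0), (3, 3, 0), (4, 2, 0), (6, 1, 0)]


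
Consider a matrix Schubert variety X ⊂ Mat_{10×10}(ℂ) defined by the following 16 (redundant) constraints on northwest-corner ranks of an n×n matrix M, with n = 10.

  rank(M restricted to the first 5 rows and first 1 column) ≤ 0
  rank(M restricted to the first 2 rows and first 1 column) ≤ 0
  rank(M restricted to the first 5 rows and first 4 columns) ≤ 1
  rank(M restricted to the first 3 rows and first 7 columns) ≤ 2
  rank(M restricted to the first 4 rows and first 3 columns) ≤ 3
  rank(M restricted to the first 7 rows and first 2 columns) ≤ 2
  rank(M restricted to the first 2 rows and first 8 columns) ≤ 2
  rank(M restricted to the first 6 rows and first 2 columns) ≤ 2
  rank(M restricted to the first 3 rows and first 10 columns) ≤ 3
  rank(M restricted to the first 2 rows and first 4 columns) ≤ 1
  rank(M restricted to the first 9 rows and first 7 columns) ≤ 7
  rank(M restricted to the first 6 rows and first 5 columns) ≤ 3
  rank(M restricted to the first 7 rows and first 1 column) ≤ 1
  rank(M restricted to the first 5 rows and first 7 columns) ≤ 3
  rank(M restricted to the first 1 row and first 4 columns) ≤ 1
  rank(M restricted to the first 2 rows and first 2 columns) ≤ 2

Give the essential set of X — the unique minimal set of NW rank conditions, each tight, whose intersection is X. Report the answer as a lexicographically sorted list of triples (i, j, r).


The tightest implied rank at each (i,j), from the 16 conditions:

  i=1: 0 1 1 1 1 1 1 1 1 1
  i=2: 0 1 1 1 2 2 2 2 2 2
  i=3: 0 1 1 1 2 2 2 3 3 3
  i=4: 0 1 1 1 2 3 3 4 4 4
  i=5: 0 1 1 1 2 3 3 4 5 5
  i=6: 1 2 2 2 3 4 4 5 6 6
  i=7: 1 2 3 3 4 5 5 6 7 7
  i=8: 1 2 3 4 5 6 6 7 8 8
  i=9: 1 2 3 4 5 6 7 8 9 9
  i=10: 1 2 3 4 5 6 7 8 9 10

the unique w with this rank table is (2, 5, 8, 6, 9, 1, 3, 4, 7, 10).

D(w) has 16 cells with 4 SE-corners; essential set:

[(3, 7, 2), (5, 1, 0), (5, 4, 1), (5, 7, 3)]


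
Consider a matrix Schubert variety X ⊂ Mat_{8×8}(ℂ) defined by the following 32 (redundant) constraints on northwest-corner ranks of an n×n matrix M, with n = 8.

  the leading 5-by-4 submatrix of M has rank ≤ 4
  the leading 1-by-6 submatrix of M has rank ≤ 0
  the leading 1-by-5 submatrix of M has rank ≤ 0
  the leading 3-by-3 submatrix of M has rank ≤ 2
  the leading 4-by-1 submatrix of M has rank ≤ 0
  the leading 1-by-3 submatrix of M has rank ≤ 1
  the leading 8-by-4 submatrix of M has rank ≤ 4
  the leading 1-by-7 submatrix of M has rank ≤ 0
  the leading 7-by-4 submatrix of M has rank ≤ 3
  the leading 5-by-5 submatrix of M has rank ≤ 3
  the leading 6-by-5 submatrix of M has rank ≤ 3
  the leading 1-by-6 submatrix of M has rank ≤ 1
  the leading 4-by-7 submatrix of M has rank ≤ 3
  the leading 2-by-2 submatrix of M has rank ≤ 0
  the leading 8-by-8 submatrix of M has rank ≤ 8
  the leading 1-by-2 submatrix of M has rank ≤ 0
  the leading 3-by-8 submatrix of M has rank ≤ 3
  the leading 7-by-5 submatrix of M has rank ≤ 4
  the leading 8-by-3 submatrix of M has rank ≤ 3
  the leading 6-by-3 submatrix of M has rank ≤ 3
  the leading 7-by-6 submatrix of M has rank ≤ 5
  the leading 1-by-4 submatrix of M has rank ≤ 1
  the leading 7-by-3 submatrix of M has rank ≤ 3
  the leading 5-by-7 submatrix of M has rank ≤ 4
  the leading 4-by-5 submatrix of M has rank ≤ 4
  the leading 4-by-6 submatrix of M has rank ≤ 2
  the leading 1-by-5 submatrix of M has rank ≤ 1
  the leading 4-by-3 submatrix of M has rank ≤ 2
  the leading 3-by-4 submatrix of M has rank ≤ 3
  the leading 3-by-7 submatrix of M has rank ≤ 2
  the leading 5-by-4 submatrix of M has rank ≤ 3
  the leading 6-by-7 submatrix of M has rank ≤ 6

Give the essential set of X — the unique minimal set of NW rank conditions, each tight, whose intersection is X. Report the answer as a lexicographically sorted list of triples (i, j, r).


The tightest implied rank at each (i,j), from the 32 conditions:

  i=1: 0 0 0 0 0 0 0 1
  i=2: 0 0 1 1 1 1 1 2
  i=3: 0 1 2 2 2 2 2 3
  i=4: 0 1 2 2 2 2 3 4
  i=5: 1 2 3 3 3 3 4 5
  i=6: 1 2 3 3 3 4 5 6
  i=7: 1 2 3 3 4 5 6 7
  i=8: 1 2 3 4 5 6 7 8

the unique w with this rank table is (8, 3, 2, 7, 1, 6, 5, 4).

|D(w)|=17, |Ess(w)|=6:

[(1, 7, 0), (2, 2, 0), (4, 1, 0), (4, 6, 2), (6, 5, 3), (7, 4, 3)]


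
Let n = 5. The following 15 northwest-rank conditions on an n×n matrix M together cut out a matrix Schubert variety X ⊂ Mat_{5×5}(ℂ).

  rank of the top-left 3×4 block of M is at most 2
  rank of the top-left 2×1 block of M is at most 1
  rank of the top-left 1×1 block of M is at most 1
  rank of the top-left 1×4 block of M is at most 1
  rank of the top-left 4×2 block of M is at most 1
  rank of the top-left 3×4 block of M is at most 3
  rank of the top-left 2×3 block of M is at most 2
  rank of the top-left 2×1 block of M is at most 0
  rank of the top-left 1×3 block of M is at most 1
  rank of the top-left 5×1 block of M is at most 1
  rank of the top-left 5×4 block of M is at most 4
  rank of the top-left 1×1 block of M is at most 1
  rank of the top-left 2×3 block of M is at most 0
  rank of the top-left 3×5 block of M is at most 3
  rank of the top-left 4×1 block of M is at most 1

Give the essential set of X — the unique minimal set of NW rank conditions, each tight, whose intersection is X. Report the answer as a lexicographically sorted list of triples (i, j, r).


Propagating the 15 rank bounds to every northwest block:

  R[1]: 0  0  0  1  1
  R[2]: 0  0  0  1  2
  R[3]: 1  1  1  2  3
  R[4]: 1  1  2  3  4
  R[5]: 1  2  3  4  5

second differences of R give the permutation w = (4, 5, 1, 3, 2).

ℓ(w)=7; the 2 essential cells (i,j,r):

[(2, 3, 0), (4, 2, 1)]


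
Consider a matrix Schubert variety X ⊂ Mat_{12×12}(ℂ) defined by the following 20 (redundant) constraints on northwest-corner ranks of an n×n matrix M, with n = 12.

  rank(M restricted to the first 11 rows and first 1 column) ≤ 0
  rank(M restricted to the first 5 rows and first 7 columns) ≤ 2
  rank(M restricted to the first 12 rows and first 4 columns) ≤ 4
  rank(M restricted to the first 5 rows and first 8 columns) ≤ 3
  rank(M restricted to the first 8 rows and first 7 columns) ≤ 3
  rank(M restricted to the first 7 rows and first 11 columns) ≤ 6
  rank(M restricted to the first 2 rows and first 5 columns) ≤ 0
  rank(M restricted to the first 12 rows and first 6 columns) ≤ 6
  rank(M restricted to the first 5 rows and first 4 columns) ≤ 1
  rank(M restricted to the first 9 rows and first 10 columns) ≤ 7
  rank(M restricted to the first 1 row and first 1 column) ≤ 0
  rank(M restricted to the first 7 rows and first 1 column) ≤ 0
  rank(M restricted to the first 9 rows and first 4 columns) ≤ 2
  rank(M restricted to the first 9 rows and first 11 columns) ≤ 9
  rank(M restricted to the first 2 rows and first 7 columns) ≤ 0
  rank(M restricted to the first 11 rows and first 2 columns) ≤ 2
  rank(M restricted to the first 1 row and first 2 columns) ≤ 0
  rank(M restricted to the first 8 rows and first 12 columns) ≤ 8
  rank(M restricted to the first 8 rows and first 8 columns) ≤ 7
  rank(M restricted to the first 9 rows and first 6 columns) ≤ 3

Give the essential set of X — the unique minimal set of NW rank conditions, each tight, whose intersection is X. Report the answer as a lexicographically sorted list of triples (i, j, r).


The tightest implied rank at each (i,j), from the 20 conditions:

  0  0  0  0  0  0  0  1  1  1  1  1
  0  0  0  0  0  0  0  1  2  2  2  2
  0  1  1  1  1  1  1  2  3  3  3  3
  0  1  1  1  2  2  2  3  4  4  4  4
  0  1  1  1  2  2  2  3  4  5  5  5
  0  1  2  2  3  3  3  4  5  6  6  6
  0  1  2  2  3  3  3  4  5  6  6  7
  0  1  2  2  3  3  3  4  5  6  7  8
  0  1  2  2  3  3  4  5  6  7  8  9
  0  1  2  3  4  4  5  6  7  8  9  10
  0  1  2  3  4  5  6  7  8  9  10  11
  1  2  3  4  5  6  7  8  9  10  11  12

so w = (8, 9, 2, 5, 10, 3, 12, 11, 7, 4, 6, 1).

D(w) has 38 cells with 8 SE-corners; essential set:

[(2, 7, 0), (5, 4, 1), (5, 7, 2), (7, 11, 6), (8, 7, 3), (9, 4, 2), (9, 6, 3), (11, 1, 0)]


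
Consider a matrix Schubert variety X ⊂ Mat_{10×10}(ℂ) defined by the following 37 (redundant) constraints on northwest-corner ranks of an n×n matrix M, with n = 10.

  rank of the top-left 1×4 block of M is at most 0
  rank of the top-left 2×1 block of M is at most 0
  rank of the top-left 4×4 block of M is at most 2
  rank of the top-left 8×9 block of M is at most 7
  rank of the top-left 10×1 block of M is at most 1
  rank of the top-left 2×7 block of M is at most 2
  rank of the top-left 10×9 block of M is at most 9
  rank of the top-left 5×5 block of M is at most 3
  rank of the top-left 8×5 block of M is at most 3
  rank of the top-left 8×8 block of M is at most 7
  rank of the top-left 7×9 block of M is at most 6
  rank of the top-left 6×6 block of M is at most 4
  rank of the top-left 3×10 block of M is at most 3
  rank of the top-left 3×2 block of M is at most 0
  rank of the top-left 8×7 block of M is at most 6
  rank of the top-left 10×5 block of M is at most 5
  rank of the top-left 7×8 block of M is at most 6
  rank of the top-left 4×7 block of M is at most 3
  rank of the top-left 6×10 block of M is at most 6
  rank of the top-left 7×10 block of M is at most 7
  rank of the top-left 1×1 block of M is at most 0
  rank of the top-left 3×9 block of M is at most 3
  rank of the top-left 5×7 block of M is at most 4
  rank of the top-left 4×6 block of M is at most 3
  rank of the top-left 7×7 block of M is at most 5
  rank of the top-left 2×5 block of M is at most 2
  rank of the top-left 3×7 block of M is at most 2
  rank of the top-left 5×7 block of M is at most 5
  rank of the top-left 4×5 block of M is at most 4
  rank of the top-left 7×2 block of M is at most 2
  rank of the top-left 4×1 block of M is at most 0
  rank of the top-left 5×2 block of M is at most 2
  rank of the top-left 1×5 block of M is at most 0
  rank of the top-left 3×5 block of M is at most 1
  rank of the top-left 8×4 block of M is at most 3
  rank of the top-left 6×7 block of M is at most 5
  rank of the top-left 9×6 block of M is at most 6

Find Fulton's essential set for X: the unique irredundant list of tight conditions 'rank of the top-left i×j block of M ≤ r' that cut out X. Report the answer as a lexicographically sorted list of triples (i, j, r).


The tightest implied rank at each (i,j), from the 37 conditions:

  R[1]: 0  0  0  0  0  1  1  1  1  1
  R[2]: 0  0  1  1  1  2  2  2  2  2
  R[3]: 0  0  1  1  1  2  2  3  3  3
  R[4]: 0  1  2  2  2  3  3  4  4  4
  R[5]: 1  2  3  3  3  4  4  5  5  5
  R[6]: 1  2  3  3  3  4  5  6  6  6
  R[7]: 1  2  3  3  3  4  5  6  6  7
  R[8]: 1  2  3  3  3  4  5  6  7  8
  R[9]: 1  2  3  4  4  5  6  7  8  9
  R[10]: 1  2  3  4  5  6  7  8  9  10

reading off 1-entries of Δ²R: w = (6, 3, 8, 2, 1, 7, 10, 9, 4, 5).

|D(w)|=20, |Ess(w)|=7:

[(1, 5, 0), (3, 2, 0), (3, 5, 1), (3, 7, 2), (4, 1, 0), (7, 9, 6), (8, 5, 3)]


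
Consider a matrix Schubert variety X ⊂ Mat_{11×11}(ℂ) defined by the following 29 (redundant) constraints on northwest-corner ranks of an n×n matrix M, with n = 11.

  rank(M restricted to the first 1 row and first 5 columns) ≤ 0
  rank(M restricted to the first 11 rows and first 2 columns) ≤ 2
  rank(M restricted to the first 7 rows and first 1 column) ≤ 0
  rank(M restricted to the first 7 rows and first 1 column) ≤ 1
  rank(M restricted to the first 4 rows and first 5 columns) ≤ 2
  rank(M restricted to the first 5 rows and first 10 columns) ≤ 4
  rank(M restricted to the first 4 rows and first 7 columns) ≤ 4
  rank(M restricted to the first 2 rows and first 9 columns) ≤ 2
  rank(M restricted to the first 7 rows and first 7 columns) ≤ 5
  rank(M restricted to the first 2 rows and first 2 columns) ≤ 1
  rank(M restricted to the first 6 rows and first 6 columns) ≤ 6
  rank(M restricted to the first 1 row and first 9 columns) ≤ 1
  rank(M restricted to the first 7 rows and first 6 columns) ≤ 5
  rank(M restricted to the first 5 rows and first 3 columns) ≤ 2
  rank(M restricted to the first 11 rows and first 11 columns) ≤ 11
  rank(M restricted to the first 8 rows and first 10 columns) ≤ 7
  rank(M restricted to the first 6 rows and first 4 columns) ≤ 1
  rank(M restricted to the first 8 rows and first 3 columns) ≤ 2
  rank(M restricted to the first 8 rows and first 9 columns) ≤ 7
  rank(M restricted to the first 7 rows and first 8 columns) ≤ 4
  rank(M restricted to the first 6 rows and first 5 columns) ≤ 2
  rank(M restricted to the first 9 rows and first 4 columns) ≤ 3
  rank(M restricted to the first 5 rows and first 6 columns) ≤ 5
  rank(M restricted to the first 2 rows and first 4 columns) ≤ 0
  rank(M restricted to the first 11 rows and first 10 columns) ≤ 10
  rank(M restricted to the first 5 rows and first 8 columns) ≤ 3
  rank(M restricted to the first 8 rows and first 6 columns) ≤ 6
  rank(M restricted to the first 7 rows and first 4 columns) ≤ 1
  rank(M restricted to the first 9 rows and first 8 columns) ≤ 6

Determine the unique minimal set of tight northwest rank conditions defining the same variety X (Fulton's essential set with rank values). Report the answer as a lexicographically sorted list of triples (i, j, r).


Rank table r_w(11×11) implied by the 29 constraints:

  row 1: 0 | 0 | 0 | 0 | 0 | 1 | 1 | 1 | 1 | 1 | 1
  row 2: 0 | 0 | 0 | 0 | 1 | 2 | 2 | 2 | 2 | 2 | 2
  row 3: 0 | 1 | 1 | 1 | 2 | 3 | 3 | 3 | 3 | 3 | 3
  row 4: 0 | 1 | 1 | 1 | 2 | 3 | 3 | 3 | 4 | 4 | 4
  row 5: 0 | 1 | 1 | 1 | 2 | 3 | 3 | 3 | 4 | 4 | 5
  row 6: 0 | 1 | 1 | 1 | 2 | 3 | 4 | 4 | 5 | 5 | 6
  row 7: 0 | 1 | 1 | 1 | 2 | 3 | 4 | 4 | 5 | 6 | 7
  row 8: 1 | 2 | 2 | 2 | 3 | 4 | 5 | 5 | 6 | 7 | 8
  row 9: 1 | 2 | 3 | 3 | 4 | 5 | 6 | 6 | 7 | 8 | 9
  row 10: 1 | 2 | 3 | 4 | 5 | 6 | 7 | 7 | 8 | 9 | 10
  row 11: 1 | 2 | 3 | 4 | 5 | 6 | 7 | 8 | 9 | 10 | 11

second differences of R give the permutation w = (6, 5, 2, 9, 11, 7, 10, 1, 3, 4, 8).

7 SE-corners of the 28-cell Rothe diagram give Ess(w):

[(1, 5, 0), (2, 4, 0), (5, 8, 3), (5, 10, 4), (7, 1, 0), (7, 4, 1), (7, 8, 4)]


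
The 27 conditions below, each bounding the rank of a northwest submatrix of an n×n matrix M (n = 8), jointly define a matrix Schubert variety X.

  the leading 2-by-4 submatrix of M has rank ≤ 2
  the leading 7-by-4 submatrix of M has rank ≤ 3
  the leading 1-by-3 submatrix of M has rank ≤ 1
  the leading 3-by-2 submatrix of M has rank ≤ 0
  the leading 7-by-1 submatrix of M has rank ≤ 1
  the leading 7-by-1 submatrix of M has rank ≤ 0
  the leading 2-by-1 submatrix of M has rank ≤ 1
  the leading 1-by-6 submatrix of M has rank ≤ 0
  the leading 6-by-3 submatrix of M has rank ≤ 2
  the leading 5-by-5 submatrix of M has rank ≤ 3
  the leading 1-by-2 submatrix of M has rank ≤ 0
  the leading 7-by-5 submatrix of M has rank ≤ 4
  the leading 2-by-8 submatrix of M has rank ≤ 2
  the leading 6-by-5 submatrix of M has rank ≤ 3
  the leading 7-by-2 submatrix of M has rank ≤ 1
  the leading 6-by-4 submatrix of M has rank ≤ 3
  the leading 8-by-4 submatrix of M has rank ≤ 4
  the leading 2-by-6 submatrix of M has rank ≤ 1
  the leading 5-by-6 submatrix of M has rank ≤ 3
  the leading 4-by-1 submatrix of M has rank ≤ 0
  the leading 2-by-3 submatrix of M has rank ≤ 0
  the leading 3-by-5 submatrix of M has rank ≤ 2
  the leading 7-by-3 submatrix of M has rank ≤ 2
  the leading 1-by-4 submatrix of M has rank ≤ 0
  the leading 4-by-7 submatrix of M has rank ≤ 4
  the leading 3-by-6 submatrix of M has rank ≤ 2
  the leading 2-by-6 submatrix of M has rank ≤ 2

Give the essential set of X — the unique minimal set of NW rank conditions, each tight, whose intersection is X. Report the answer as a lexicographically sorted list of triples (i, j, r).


Reconstructing r_w from the 27 given conditions:

  i=1: 0  0  0  0  0  0  1  1
  i=2: 0  0  0  1  1  1  2  2
  i=3: 0  0  1  2  2  2  3  3
  i=4: 0  1  2  3  3  3  4  4
  i=5: 0  1  2  3  3  3  4  5
  i=6: 0  1  2  3  3  4  5  6
  i=7: 0  1  2  3  4  5  6  7
  i=8: 1  2  3  4  5  6  7  8

giving w = (7, 4, 3, 2, 8, 6, 5, 1) via Δ²R.

|D(w)|=18, |Ess(w)|=6:

[(1, 6, 0), (2, 3, 0), (3, 2, 0), (5, 6, 3), (6, 5, 3), (7, 1, 0)]


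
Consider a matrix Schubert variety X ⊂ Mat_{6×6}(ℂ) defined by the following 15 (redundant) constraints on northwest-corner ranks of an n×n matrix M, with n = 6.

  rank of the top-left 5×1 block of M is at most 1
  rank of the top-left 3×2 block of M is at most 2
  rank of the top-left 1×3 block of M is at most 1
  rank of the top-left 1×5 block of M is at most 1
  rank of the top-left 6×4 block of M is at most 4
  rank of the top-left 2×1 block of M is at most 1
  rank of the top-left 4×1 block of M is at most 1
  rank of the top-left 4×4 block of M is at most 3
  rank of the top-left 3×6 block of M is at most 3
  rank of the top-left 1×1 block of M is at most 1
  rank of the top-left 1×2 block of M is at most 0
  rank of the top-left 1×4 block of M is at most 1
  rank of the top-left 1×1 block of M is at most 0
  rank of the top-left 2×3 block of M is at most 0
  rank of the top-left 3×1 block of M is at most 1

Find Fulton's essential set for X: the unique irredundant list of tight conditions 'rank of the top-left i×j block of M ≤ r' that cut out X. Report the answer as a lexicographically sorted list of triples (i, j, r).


Propagating the 15 rank bounds to every northwest block:

  row 1: 0 | 0 | 0 | 1 | 1 | 1
  row 2: 0 | 0 | 0 | 1 | 2 | 2
  row 3: 1 | 1 | 1 | 2 | 3 | 3
  row 4: 1 | 2 | 2 | 3 | 4 | 4
  row 5: 1 | 2 | 3 | 4 | 5 | 5
  row 6: 1 | 2 | 3 | 4 | 5 | 6

giving w = (4, 5, 1, 2, 3, 6) via Δ²R.

Fulton essential set (1 of the 6 Rothe cells):

[(2, 3, 0)]


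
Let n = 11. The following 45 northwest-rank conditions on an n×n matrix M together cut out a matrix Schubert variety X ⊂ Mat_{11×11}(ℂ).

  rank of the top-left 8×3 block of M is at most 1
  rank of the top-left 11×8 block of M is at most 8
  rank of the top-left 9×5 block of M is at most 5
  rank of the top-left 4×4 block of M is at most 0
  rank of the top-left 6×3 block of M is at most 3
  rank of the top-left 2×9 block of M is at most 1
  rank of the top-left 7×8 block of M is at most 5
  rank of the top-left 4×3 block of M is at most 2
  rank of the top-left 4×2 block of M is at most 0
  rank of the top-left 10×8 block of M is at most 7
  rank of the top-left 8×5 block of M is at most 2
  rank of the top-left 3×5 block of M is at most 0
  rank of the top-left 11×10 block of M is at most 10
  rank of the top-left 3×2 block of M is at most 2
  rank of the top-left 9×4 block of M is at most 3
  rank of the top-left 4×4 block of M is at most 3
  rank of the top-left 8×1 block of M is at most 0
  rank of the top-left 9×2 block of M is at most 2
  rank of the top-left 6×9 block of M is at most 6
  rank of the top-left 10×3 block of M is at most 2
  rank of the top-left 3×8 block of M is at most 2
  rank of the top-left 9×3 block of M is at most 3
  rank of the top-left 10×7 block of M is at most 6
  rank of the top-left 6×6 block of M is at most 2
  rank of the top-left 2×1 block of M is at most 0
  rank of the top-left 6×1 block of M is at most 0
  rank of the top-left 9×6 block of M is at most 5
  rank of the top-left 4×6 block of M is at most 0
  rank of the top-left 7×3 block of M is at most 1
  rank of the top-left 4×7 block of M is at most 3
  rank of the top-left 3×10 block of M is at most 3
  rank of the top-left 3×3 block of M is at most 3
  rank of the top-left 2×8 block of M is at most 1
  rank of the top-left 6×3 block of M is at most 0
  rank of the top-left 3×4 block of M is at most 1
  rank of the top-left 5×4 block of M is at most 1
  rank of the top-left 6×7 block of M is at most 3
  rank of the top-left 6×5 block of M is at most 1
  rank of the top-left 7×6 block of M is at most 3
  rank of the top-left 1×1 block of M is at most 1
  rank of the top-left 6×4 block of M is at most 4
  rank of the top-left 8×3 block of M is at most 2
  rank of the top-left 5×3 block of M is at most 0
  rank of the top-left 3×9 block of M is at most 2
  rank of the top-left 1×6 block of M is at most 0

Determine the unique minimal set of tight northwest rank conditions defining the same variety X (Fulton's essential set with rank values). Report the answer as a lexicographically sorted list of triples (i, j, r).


Reconstructing r_w from the 45 given conditions:

  0 | 0 | 0 | 0 | 0 | 0 | 1 | 1 | 1 | 1 | 1
  0 | 0 | 0 | 0 | 0 | 0 | 1 | 1 | 1 | 2 | 2
  0 | 0 | 0 | 0 | 0 | 0 | 1 | 2 | 2 | 3 | 3
  0 | 0 | 0 | 0 | 0 | 0 | 1 | 2 | 3 | 4 | 4
  0 | 0 | 0 | 1 | 1 | 1 | 2 | 3 | 4 | 5 | 5
  0 | 0 | 0 | 1 | 1 | 2 | 3 | 4 | 5 | 6 | 6
  0 | 1 | 1 | 2 | 2 | 3 | 4 | 5 | 6 | 7 | 7
  0 | 1 | 1 | 2 | 2 | 3 | 4 | 5 | 6 | 7 | 8
  1 | 2 | 2 | 3 | 3 | 4 | 5 | 6 | 7 | 8 | 9
  1 | 2 | 2 | 3 | 4 | 5 | 6 | 7 | 8 | 9 | 10
  1 | 2 | 3 | 4 | 5 | 6 | 7 | 8 | 9 | 10 | 11

so w = (7, 10, 8, 9, 4, 6, 2, 11, 1, 5, 3).

D(w) has 38 cells with 8 SE-corners; essential set:

[(2, 9, 1), (4, 6, 0), (6, 3, 0), (6, 5, 1), (8, 1, 0), (8, 3, 1), (8, 5, 2), (10, 3, 2)]


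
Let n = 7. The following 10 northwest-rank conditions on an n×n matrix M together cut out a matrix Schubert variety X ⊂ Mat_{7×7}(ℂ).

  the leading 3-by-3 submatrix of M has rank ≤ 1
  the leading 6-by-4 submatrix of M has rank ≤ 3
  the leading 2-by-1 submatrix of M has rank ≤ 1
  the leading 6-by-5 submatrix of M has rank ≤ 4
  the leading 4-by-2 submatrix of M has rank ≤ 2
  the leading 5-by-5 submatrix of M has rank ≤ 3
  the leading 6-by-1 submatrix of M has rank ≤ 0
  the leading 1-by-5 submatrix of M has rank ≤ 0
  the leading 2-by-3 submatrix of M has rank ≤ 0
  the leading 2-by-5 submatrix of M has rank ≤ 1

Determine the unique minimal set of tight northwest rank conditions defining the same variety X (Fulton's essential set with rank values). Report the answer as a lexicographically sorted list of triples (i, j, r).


Reconstructing r_w from the 10 given conditions:

  row 1: 0 0 0 0 0 1 1
  row 2: 0 0 0 1 1 2 2
  row 3: 0 1 1 2 2 3 3
  row 4: 0 1 2 3 3 4 4
  row 5: 0 1 2 3 3 4 5
  row 6: 0 1 2 3 4 5 6
  row 7: 1 2 3 4 5 6 7

giving w = (6, 4, 2, 3, 7, 5, 1) via Δ²R.

Fulton essential set (4 of the 13 Rothe cells):

[(1, 5, 0), (2, 3, 0), (5, 5, 3), (6, 1, 0)]
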